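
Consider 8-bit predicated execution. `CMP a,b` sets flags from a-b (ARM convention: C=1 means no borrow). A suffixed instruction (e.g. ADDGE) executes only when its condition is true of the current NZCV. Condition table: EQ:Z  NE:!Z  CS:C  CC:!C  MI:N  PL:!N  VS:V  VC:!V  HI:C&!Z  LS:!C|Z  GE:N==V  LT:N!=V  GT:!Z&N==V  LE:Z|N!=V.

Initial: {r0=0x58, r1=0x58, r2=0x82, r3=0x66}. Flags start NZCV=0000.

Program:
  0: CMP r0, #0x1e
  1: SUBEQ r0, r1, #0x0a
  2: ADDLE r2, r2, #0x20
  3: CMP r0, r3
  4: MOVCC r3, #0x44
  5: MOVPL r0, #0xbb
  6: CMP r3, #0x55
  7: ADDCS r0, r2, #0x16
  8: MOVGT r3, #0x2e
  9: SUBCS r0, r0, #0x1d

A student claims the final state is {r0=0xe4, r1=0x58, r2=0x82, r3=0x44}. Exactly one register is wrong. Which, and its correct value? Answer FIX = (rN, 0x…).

FIX = (r0, 0x58)

0: ✓ CMP  NZCV=0010
1: · SUBEQ
2: · ADDLE
3: ✓ CMP  NZCV=1000
4: ✓ MOVCC  r3←0x44
5: · MOVPL
6: ✓ CMP  NZCV=1000
7: · ADDCS
8: · MOVGT
9: · SUBCS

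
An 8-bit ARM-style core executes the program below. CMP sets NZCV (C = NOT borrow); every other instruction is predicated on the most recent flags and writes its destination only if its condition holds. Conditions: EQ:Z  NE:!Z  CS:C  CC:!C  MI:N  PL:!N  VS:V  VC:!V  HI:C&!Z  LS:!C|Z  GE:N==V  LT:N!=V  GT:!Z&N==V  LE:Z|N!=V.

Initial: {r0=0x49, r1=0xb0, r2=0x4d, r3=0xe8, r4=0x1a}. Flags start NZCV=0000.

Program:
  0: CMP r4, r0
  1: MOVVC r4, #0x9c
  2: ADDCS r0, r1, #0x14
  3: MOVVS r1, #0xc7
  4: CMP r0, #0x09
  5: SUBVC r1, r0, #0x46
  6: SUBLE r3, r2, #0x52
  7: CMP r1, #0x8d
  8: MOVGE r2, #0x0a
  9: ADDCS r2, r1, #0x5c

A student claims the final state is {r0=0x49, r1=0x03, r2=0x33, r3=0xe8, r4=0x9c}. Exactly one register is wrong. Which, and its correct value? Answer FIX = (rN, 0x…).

[0] flags=1000 → (cmp)
[1] flags=1000 VC?T → r4=0x9c
[2] flags=1000 CS?F → skip
[3] flags=1000 VS?F → skip
[4] flags=0010 → (cmp)
[5] flags=0010 VC?T → r1=0x03
[6] flags=0010 LE?F → skip
[7] flags=0000 → (cmp)
[8] flags=0000 GE?T → r2=0x0a
[9] flags=0000 CS?F → skip

FIX = (r2, 0x0a)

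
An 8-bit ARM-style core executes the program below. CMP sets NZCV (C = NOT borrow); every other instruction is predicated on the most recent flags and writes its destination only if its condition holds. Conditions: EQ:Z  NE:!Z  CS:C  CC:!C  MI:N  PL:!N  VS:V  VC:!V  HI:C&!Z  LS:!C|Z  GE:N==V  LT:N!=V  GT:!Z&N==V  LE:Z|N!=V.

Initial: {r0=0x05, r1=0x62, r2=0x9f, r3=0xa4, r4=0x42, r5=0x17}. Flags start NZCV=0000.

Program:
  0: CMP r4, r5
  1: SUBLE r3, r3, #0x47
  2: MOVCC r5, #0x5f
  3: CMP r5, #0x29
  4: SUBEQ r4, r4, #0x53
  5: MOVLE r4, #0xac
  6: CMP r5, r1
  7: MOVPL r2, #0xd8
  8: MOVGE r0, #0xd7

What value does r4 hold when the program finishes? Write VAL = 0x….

VAL = 0xac

0: ✓ CMP  NZCV=0010
1: · SUBLE
2: · MOVCC
3: ✓ CMP  NZCV=1000
4: · SUBEQ
5: ✓ MOVLE  r4←0xac
6: ✓ CMP  NZCV=1000
7: · MOVPL
8: · MOVGE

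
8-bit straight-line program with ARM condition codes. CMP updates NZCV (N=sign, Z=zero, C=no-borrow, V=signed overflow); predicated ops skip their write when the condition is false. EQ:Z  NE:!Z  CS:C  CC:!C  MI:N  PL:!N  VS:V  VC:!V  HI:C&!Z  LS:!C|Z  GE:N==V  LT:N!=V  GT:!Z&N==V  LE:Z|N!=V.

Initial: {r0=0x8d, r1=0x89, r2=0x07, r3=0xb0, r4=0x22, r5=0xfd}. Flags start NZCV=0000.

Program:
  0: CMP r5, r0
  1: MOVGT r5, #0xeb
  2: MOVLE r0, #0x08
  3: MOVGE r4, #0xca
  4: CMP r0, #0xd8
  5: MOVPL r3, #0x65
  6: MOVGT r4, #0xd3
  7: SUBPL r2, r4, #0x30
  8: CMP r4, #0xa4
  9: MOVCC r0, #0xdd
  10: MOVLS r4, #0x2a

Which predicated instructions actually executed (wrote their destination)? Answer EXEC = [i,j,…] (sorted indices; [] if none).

EXEC = [1,3]

[0] flags=0010 → (cmp)
[1] flags=0010 GT?T → r5=0xeb
[2] flags=0010 LE?F → skip
[3] flags=0010 GE?T → r4=0xca
[4] flags=1000 → (cmp)
[5] flags=1000 PL?F → skip
[6] flags=1000 GT?F → skip
[7] flags=1000 PL?F → skip
[8] flags=0010 → (cmp)
[9] flags=0010 CC?F → skip
[10] flags=0010 LS?F → skip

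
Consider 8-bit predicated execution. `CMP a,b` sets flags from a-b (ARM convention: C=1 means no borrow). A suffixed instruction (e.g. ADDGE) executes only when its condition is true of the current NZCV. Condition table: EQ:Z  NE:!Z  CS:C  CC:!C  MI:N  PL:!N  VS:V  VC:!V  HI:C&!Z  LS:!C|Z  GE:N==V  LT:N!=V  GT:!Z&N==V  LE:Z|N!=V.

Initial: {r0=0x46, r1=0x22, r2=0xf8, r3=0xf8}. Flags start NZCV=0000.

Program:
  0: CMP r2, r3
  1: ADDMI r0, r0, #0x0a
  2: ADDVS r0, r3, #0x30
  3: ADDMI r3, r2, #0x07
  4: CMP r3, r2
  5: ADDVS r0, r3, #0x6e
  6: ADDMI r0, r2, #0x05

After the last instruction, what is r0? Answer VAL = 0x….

VAL = 0x46

[0] flags=0110 → (cmp)
[1] flags=0110 MI?F → skip
[2] flags=0110 VS?F → skip
[3] flags=0110 MI?F → skip
[4] flags=0110 → (cmp)
[5] flags=0110 VS?F → skip
[6] flags=0110 MI?F → skip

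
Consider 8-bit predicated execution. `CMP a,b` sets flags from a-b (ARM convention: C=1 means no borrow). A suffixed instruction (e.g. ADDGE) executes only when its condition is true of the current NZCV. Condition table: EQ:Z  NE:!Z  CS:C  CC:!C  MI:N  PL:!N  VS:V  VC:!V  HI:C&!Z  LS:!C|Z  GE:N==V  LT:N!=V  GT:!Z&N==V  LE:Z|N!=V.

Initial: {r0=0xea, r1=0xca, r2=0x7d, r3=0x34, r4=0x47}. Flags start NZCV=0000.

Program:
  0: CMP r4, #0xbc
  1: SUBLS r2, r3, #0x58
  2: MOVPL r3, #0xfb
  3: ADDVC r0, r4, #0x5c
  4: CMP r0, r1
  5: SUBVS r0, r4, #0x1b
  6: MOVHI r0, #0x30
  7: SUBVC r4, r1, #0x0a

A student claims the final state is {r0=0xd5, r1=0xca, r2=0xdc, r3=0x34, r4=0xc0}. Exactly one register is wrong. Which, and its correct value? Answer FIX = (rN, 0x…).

0: ✓ CMP  NZCV=1001
1: ✓ SUBLS  r2←0xdc
2: · MOVPL
3: · ADDVC
4: ✓ CMP  NZCV=0010
5: · SUBVS
6: ✓ MOVHI  r0←0x30
7: ✓ SUBVC  r4←0xc0

FIX = (r0, 0x30)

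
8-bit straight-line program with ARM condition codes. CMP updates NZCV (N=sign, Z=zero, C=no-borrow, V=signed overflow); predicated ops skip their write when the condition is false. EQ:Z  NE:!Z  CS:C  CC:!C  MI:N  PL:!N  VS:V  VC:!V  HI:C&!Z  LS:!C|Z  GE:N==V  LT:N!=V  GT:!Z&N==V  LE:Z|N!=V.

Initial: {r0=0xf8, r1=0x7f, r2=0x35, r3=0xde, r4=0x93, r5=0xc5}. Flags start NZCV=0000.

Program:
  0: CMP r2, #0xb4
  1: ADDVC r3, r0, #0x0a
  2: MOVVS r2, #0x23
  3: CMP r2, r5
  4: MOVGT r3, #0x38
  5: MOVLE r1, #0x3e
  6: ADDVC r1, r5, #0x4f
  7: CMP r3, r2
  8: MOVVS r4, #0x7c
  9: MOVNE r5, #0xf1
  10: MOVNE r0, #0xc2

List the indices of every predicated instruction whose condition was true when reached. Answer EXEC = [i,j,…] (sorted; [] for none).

0: ✓ CMP  NZCV=1001
1: · ADDVC
2: ✓ MOVVS  r2←0x23
3: ✓ CMP  NZCV=0000
4: ✓ MOVGT  r3←0x38
5: · MOVLE
6: ✓ ADDVC  r1←0x14
7: ✓ CMP  NZCV=0010
8: · MOVVS
9: ✓ MOVNE  r5←0xf1
10: ✓ MOVNE  r0←0xc2

EXEC = [2,4,6,9,10]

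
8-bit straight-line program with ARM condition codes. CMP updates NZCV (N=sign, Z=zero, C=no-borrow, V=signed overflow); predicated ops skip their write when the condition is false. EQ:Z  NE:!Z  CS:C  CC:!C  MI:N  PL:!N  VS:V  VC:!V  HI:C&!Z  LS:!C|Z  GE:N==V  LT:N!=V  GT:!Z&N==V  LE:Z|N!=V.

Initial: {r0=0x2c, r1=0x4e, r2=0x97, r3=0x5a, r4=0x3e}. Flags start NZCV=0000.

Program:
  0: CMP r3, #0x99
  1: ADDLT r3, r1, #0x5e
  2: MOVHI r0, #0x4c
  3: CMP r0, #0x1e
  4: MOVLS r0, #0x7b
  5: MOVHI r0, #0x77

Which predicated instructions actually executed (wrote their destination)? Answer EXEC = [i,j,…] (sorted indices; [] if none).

EXEC = [5]

[0] flags=1001 → (cmp)
[1] flags=1001 LT?F → skip
[2] flags=1001 HI?F → skip
[3] flags=0010 → (cmp)
[4] flags=0010 LS?F → skip
[5] flags=0010 HI?T → r0=0x77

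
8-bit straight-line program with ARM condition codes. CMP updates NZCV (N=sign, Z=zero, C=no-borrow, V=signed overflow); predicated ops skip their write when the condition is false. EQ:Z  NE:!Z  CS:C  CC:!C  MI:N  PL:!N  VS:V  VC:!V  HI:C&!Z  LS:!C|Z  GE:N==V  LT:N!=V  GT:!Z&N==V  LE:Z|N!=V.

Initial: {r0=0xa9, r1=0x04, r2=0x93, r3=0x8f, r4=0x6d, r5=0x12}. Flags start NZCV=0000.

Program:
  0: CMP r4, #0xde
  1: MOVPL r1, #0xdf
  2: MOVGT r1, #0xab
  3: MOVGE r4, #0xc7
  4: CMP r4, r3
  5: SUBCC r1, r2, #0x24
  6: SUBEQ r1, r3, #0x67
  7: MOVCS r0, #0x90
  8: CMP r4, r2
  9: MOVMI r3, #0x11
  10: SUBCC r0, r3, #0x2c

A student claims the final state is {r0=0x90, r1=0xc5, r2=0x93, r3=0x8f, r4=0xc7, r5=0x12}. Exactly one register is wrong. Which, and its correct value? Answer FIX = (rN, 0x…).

FIX = (r1, 0xab)

0: ✓ CMP  NZCV=1001
1: · MOVPL
2: ✓ MOVGT  r1←0xab
3: ✓ MOVGE  r4←0xc7
4: ✓ CMP  NZCV=0010
5: · SUBCC
6: · SUBEQ
7: ✓ MOVCS  r0←0x90
8: ✓ CMP  NZCV=0010
9: · MOVMI
10: · SUBCC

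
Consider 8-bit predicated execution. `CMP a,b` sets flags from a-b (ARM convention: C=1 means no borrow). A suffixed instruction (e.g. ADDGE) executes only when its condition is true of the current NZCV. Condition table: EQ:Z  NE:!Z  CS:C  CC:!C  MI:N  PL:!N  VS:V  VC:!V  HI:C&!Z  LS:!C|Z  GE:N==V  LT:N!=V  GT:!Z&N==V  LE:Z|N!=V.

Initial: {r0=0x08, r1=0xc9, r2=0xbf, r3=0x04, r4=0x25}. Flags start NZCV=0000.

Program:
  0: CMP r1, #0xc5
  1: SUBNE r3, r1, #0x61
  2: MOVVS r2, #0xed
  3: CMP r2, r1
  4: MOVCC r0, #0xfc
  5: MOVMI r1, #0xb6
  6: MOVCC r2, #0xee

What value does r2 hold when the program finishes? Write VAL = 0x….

VAL = 0xee

0: ✓ CMP  NZCV=0010
1: ✓ SUBNE  r3←0x68
2: · MOVVS
3: ✓ CMP  NZCV=1000
4: ✓ MOVCC  r0←0xfc
5: ✓ MOVMI  r1←0xb6
6: ✓ MOVCC  r2←0xee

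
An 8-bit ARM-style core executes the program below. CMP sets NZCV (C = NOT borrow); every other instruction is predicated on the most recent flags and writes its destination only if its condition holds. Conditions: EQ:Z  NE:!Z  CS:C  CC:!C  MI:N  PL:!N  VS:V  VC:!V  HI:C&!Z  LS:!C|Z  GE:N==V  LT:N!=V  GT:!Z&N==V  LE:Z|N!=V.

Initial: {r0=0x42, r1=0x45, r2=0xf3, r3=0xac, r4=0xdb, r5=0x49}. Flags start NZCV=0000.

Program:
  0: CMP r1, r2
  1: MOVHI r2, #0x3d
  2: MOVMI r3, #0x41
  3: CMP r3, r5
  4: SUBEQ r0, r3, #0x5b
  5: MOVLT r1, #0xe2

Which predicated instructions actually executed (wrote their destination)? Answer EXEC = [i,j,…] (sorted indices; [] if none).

EXEC = [5]

0: ✓ CMP  NZCV=0000
1: · MOVHI
2: · MOVMI
3: ✓ CMP  NZCV=0011
4: · SUBEQ
5: ✓ MOVLT  r1←0xe2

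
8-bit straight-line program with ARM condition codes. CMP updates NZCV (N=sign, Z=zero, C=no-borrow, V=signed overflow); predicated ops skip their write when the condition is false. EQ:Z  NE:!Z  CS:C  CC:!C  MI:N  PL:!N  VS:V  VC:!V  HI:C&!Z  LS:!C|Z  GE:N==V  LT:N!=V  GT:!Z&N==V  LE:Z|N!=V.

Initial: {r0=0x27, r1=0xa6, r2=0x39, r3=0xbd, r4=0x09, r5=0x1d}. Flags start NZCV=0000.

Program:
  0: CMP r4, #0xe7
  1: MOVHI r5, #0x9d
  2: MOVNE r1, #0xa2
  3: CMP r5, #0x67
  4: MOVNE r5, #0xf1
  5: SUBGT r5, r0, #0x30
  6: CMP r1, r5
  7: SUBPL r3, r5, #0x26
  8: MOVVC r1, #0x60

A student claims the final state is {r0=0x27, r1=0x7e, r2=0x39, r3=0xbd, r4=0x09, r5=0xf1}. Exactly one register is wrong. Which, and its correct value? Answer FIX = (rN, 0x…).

FIX = (r1, 0x60)

[0] flags=0000 → (cmp)
[1] flags=0000 HI?F → skip
[2] flags=0000 NE?T → r1=0xa2
[3] flags=1000 → (cmp)
[4] flags=1000 NE?T → r5=0xf1
[5] flags=1000 GT?F → skip
[6] flags=1000 → (cmp)
[7] flags=1000 PL?F → skip
[8] flags=1000 VC?T → r1=0x60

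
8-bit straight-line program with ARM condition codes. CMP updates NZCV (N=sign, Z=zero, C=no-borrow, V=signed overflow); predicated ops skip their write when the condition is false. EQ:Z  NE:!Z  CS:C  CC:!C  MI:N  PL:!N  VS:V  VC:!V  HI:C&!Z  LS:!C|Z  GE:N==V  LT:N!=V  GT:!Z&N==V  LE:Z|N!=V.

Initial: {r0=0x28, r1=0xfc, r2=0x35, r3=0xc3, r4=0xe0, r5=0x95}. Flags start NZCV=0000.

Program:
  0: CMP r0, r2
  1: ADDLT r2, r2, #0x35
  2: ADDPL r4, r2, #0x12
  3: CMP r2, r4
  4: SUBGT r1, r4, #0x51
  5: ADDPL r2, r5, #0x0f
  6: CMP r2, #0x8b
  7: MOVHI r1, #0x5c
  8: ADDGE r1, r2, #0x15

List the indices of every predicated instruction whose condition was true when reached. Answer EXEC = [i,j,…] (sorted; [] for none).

[0] flags=1000 → (cmp)
[1] flags=1000 LT?T → r2=0x6a
[2] flags=1000 PL?F → skip
[3] flags=1001 → (cmp)
[4] flags=1001 GT?T → r1=0x8f
[5] flags=1001 PL?F → skip
[6] flags=1001 → (cmp)
[7] flags=1001 HI?F → skip
[8] flags=1001 GE?T → r1=0x7f

EXEC = [1,4,8]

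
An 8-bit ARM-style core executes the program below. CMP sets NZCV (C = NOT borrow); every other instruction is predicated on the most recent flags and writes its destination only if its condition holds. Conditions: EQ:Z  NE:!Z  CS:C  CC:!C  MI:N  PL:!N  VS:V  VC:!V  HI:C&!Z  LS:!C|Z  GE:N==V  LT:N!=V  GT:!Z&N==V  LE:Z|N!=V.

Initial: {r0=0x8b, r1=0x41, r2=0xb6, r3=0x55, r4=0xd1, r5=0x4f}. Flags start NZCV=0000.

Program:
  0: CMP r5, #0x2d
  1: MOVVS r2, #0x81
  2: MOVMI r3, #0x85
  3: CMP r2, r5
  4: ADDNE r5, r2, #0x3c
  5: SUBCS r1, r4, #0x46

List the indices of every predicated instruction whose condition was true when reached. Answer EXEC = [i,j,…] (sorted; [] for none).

EXEC = [4,5]

0: ✓ CMP  NZCV=0010
1: · MOVVS
2: · MOVMI
3: ✓ CMP  NZCV=0011
4: ✓ ADDNE  r5←0xf2
5: ✓ SUBCS  r1←0x8b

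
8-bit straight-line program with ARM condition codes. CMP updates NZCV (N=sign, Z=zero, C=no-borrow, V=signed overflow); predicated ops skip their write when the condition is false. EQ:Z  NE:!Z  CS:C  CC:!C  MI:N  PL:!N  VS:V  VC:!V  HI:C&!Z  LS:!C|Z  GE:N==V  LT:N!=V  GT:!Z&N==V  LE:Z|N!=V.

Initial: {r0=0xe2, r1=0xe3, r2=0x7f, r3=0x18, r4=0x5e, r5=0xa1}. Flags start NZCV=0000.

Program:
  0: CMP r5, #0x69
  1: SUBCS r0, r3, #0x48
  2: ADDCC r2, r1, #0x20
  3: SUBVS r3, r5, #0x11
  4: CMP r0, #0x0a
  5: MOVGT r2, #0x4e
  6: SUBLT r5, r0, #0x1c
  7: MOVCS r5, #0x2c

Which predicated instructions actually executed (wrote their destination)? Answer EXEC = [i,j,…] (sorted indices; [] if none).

0: ✓ CMP  NZCV=0011
1: ✓ SUBCS  r0←0xd0
2: · ADDCC
3: ✓ SUBVS  r3←0x90
4: ✓ CMP  NZCV=1010
5: · MOVGT
6: ✓ SUBLT  r5←0xb4
7: ✓ MOVCS  r5←0x2c

EXEC = [1,3,6,7]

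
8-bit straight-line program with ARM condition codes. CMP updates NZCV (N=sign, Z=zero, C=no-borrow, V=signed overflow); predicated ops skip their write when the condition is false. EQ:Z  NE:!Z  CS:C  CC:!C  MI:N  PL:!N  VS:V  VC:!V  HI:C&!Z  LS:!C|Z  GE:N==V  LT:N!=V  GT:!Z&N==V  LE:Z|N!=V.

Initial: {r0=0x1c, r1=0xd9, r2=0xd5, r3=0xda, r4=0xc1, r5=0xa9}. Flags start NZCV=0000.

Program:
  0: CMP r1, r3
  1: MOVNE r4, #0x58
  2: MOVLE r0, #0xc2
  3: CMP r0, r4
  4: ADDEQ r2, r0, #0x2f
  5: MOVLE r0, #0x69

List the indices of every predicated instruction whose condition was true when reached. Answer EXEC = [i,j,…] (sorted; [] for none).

EXEC = [1,2,5]

[0] flags=1000 → (cmp)
[1] flags=1000 NE?T → r4=0x58
[2] flags=1000 LE?T → r0=0xc2
[3] flags=0011 → (cmp)
[4] flags=0011 EQ?F → skip
[5] flags=0011 LE?T → r0=0x69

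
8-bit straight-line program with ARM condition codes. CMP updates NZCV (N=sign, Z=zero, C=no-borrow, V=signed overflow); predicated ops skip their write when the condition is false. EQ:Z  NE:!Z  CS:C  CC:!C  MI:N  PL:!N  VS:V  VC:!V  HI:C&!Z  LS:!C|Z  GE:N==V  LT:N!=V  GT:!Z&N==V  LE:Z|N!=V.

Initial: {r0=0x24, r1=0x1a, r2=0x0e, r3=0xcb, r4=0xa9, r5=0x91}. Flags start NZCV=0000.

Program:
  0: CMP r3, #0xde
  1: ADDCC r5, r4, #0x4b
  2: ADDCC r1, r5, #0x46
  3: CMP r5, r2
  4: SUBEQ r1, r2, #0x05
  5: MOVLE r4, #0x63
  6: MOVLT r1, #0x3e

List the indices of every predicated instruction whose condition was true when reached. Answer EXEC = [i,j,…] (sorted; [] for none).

EXEC = [1,2,5,6]

0: ✓ CMP  NZCV=1000
1: ✓ ADDCC  r5←0xf4
2: ✓ ADDCC  r1←0x3a
3: ✓ CMP  NZCV=1010
4: · SUBEQ
5: ✓ MOVLE  r4←0x63
6: ✓ MOVLT  r1←0x3e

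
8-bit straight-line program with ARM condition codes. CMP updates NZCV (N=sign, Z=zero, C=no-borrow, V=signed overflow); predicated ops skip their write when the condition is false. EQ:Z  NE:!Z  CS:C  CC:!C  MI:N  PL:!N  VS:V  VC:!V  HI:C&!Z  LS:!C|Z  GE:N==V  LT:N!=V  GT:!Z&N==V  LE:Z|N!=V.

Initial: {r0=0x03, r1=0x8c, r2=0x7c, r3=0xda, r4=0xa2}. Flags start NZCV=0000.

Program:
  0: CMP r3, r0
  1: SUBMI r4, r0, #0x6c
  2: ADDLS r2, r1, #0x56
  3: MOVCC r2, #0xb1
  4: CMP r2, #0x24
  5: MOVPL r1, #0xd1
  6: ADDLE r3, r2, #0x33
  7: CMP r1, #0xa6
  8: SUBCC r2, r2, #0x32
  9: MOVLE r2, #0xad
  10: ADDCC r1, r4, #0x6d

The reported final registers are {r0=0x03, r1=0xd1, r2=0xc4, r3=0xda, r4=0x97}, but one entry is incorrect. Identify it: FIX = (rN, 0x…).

FIX = (r2, 0x7c)

[0] flags=1010 → (cmp)
[1] flags=1010 MI?T → r4=0x97
[2] flags=1010 LS?F → skip
[3] flags=1010 CC?F → skip
[4] flags=0010 → (cmp)
[5] flags=0010 PL?T → r1=0xd1
[6] flags=0010 LE?F → skip
[7] flags=0010 → (cmp)
[8] flags=0010 CC?F → skip
[9] flags=0010 LE?F → skip
[10] flags=0010 CC?F → skip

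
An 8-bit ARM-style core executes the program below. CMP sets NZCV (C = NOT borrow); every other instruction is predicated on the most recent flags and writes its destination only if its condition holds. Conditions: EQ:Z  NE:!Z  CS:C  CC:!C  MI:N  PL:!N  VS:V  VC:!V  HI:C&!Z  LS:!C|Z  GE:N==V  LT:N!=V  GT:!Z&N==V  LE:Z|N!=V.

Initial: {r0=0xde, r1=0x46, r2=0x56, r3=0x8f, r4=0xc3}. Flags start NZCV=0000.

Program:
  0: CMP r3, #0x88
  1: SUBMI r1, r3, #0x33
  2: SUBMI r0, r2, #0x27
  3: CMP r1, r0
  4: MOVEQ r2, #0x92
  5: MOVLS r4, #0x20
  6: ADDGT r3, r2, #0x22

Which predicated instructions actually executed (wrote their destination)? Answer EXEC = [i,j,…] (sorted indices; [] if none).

EXEC = [5,6]

0: ✓ CMP  NZCV=0010
1: · SUBMI
2: · SUBMI
3: ✓ CMP  NZCV=0000
4: · MOVEQ
5: ✓ MOVLS  r4←0x20
6: ✓ ADDGT  r3←0x78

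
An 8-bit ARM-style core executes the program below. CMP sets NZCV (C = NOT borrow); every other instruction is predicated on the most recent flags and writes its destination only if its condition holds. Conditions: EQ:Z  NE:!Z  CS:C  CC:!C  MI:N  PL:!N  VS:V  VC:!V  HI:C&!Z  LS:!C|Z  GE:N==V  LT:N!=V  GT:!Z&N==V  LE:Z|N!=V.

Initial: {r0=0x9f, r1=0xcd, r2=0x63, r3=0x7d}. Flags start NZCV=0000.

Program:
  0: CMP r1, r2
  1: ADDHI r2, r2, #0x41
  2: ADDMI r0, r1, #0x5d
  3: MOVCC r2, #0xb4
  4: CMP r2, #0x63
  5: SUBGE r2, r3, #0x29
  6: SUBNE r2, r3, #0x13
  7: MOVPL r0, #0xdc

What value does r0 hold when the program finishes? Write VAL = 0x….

[0] flags=0011 → (cmp)
[1] flags=0011 HI?T → r2=0xa4
[2] flags=0011 MI?F → skip
[3] flags=0011 CC?F → skip
[4] flags=0011 → (cmp)
[5] flags=0011 GE?F → skip
[6] flags=0011 NE?T → r2=0x6a
[7] flags=0011 PL?T → r0=0xdc

VAL = 0xdc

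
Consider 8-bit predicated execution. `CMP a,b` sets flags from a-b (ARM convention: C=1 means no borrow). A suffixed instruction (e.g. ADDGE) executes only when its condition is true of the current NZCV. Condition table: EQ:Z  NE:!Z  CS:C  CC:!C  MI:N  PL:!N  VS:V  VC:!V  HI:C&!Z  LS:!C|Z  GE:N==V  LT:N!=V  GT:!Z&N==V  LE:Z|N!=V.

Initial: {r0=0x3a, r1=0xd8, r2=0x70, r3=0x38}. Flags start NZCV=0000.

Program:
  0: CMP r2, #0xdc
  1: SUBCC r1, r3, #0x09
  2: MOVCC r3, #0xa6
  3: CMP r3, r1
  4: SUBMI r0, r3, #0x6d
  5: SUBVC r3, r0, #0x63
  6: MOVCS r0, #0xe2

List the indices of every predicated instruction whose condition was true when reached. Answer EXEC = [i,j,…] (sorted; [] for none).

EXEC = [1,2,6]

0: ✓ CMP  NZCV=1001
1: ✓ SUBCC  r1←0x2f
2: ✓ MOVCC  r3←0xa6
3: ✓ CMP  NZCV=0011
4: · SUBMI
5: · SUBVC
6: ✓ MOVCS  r0←0xe2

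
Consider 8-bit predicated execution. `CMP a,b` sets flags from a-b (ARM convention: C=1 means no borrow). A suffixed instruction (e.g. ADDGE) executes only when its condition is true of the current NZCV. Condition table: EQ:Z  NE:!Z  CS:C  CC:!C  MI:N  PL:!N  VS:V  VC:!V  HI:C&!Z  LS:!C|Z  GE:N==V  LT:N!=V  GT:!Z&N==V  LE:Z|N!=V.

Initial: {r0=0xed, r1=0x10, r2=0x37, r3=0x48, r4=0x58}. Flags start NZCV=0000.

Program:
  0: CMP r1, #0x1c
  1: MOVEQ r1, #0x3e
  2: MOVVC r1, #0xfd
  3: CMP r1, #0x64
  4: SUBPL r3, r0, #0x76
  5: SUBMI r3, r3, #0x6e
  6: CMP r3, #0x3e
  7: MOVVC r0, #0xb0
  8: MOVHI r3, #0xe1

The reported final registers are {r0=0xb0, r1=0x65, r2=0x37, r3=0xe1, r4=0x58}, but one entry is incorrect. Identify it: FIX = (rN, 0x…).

FIX = (r1, 0xfd)

0: ✓ CMP  NZCV=1000
1: · MOVEQ
2: ✓ MOVVC  r1←0xfd
3: ✓ CMP  NZCV=1010
4: · SUBPL
5: ✓ SUBMI  r3←0xda
6: ✓ CMP  NZCV=1010
7: ✓ MOVVC  r0←0xb0
8: ✓ MOVHI  r3←0xe1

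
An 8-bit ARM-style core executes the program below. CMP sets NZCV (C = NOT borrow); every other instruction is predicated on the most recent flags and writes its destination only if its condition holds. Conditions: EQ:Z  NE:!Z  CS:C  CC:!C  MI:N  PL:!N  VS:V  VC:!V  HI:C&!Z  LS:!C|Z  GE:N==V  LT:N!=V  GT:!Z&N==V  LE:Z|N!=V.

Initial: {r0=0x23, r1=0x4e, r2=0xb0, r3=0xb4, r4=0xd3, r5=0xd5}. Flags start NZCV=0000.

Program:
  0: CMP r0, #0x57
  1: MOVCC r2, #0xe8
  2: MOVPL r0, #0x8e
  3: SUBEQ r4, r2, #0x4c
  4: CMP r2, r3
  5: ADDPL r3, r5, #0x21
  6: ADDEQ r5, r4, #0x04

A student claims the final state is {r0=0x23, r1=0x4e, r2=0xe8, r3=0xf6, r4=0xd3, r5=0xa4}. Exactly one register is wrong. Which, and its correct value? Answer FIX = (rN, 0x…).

[0] flags=1000 → (cmp)
[1] flags=1000 CC?T → r2=0xe8
[2] flags=1000 PL?F → skip
[3] flags=1000 EQ?F → skip
[4] flags=0010 → (cmp)
[5] flags=0010 PL?T → r3=0xf6
[6] flags=0010 EQ?F → skip

FIX = (r5, 0xd5)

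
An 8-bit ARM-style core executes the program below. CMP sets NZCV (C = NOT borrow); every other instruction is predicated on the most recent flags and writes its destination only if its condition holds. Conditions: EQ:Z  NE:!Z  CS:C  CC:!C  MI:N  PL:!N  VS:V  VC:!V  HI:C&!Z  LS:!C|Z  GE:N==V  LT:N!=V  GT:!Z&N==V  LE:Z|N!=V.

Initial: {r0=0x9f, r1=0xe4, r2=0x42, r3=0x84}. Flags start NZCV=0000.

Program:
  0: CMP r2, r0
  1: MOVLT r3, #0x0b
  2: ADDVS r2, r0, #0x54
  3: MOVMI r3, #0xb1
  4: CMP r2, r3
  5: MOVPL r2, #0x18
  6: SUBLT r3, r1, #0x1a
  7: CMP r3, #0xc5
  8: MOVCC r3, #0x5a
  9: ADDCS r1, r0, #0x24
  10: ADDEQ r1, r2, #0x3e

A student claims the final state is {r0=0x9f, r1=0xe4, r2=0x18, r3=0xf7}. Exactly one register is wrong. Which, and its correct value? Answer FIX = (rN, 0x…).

FIX = (r3, 0x5a)

[0] flags=1001 → (cmp)
[1] flags=1001 LT?F → skip
[2] flags=1001 VS?T → r2=0xf3
[3] flags=1001 MI?T → r3=0xb1
[4] flags=0010 → (cmp)
[5] flags=0010 PL?T → r2=0x18
[6] flags=0010 LT?F → skip
[7] flags=1000 → (cmp)
[8] flags=1000 CC?T → r3=0x5a
[9] flags=1000 CS?F → skip
[10] flags=1000 EQ?F → skip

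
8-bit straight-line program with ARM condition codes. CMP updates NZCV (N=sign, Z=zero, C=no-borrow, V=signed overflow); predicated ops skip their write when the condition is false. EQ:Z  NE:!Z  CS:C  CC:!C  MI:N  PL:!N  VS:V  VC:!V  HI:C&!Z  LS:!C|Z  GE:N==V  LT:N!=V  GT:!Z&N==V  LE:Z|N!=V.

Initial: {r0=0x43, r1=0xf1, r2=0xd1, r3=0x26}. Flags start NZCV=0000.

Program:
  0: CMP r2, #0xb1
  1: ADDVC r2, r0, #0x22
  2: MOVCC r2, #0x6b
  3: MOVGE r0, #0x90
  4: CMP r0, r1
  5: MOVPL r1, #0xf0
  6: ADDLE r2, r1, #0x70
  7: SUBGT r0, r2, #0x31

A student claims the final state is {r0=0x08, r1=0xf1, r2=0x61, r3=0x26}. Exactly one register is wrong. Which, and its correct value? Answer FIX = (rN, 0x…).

0: ✓ CMP  NZCV=0010
1: ✓ ADDVC  r2←0x65
2: · MOVCC
3: ✓ MOVGE  r0←0x90
4: ✓ CMP  NZCV=1000
5: · MOVPL
6: ✓ ADDLE  r2←0x61
7: · SUBGT

FIX = (r0, 0x90)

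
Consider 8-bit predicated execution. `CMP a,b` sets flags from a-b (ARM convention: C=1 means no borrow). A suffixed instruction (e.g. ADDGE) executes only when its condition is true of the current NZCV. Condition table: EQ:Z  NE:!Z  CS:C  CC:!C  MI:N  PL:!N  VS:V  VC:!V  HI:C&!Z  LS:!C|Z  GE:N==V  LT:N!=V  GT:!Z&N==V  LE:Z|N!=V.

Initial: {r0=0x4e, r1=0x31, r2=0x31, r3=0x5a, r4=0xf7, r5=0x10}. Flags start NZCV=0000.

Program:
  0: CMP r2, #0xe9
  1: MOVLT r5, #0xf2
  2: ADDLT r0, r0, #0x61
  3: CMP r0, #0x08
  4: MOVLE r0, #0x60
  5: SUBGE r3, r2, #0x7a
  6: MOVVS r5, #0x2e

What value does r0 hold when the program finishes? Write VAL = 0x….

0: ✓ CMP  NZCV=0000
1: · MOVLT
2: · ADDLT
3: ✓ CMP  NZCV=0010
4: · MOVLE
5: ✓ SUBGE  r3←0xb7
6: · MOVVS

VAL = 0x4e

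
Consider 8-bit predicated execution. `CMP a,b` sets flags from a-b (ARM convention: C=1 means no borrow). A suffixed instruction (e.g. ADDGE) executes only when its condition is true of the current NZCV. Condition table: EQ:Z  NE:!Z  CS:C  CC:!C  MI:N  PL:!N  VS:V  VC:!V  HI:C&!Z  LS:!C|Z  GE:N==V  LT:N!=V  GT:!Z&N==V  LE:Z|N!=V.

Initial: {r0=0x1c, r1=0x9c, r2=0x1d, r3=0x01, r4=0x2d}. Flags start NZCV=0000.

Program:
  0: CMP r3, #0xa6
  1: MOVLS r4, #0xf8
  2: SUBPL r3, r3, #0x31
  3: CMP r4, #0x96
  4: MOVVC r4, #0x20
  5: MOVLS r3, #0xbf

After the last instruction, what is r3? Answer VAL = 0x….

VAL = 0xd0

0: ✓ CMP  NZCV=0000
1: ✓ MOVLS  r4←0xf8
2: ✓ SUBPL  r3←0xd0
3: ✓ CMP  NZCV=0010
4: ✓ MOVVC  r4←0x20
5: · MOVLS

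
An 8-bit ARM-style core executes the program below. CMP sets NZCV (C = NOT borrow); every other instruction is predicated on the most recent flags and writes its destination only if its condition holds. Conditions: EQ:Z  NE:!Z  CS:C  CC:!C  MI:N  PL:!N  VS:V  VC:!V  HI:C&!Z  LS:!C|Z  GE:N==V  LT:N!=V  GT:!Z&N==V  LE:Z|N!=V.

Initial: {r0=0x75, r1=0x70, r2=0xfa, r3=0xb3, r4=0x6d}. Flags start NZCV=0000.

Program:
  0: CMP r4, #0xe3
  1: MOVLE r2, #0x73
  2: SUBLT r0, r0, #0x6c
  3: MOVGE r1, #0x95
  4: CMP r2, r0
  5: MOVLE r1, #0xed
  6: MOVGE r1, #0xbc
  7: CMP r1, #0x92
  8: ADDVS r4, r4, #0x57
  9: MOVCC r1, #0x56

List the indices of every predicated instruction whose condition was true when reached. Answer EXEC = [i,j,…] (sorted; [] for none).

[0] flags=1001 → (cmp)
[1] flags=1001 LE?F → skip
[2] flags=1001 LT?F → skip
[3] flags=1001 GE?T → r1=0x95
[4] flags=1010 → (cmp)
[5] flags=1010 LE?T → r1=0xed
[6] flags=1010 GE?F → skip
[7] flags=0010 → (cmp)
[8] flags=0010 VS?F → skip
[9] flags=0010 CC?F → skip

EXEC = [3,5]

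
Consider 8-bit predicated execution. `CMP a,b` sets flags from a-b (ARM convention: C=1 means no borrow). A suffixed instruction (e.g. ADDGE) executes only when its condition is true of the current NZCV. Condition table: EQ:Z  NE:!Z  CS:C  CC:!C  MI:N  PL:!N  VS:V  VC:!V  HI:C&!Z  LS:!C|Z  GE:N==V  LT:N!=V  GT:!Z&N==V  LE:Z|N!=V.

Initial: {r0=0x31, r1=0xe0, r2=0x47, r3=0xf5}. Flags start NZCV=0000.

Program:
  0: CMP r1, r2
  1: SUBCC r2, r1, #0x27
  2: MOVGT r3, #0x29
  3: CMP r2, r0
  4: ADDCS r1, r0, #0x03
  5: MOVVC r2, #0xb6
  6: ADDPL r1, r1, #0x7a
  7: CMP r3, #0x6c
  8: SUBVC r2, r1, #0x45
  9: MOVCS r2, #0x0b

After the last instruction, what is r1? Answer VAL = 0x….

[0] flags=1010 → (cmp)
[1] flags=1010 CC?F → skip
[2] flags=1010 GT?F → skip
[3] flags=0010 → (cmp)
[4] flags=0010 CS?T → r1=0x34
[5] flags=0010 VC?T → r2=0xb6
[6] flags=0010 PL?T → r1=0xae
[7] flags=1010 → (cmp)
[8] flags=1010 VC?T → r2=0x69
[9] flags=1010 CS?T → r2=0x0b

VAL = 0xae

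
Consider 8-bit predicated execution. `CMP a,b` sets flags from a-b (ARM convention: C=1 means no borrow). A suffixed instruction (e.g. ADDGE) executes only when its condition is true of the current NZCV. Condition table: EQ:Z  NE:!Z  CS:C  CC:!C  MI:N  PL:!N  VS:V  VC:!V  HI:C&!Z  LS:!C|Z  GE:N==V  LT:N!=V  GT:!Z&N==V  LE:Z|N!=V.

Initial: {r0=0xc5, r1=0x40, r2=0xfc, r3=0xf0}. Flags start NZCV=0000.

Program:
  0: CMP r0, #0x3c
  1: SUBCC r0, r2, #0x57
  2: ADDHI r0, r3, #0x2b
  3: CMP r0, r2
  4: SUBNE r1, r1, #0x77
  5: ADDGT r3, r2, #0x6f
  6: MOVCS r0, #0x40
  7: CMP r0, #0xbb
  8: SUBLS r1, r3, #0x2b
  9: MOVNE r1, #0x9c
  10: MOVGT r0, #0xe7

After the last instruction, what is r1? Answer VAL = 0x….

VAL = 0x9c

0: ✓ CMP  NZCV=1010
1: · SUBCC
2: ✓ ADDHI  r0←0x1b
3: ✓ CMP  NZCV=0000
4: ✓ SUBNE  r1←0xc9
5: ✓ ADDGT  r3←0x6b
6: · MOVCS
7: ✓ CMP  NZCV=0000
8: ✓ SUBLS  r1←0x40
9: ✓ MOVNE  r1←0x9c
10: ✓ MOVGT  r0←0xe7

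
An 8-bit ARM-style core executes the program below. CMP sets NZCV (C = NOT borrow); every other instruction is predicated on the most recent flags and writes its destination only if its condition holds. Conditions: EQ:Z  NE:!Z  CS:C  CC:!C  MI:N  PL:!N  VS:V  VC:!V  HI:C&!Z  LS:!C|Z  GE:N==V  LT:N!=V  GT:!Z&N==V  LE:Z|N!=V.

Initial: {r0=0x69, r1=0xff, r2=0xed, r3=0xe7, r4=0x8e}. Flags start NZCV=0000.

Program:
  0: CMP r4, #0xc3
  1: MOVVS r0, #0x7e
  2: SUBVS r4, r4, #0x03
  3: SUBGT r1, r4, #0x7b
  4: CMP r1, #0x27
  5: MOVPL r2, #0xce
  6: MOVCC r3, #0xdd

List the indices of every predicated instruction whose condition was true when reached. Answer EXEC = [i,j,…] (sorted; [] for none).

0: ✓ CMP  NZCV=1000
1: · MOVVS
2: · SUBVS
3: · SUBGT
4: ✓ CMP  NZCV=1010
5: · MOVPL
6: · MOVCC

EXEC = []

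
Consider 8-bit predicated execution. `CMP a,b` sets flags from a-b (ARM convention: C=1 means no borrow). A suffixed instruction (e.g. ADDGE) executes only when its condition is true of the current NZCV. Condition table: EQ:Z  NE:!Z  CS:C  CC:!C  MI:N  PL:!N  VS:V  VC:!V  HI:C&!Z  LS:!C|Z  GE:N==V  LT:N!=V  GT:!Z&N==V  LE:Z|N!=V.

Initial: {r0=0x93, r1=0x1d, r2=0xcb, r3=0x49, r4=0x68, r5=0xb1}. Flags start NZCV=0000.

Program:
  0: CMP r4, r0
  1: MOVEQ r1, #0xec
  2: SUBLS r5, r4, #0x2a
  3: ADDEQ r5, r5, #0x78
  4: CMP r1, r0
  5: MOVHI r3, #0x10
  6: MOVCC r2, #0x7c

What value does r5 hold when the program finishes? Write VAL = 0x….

0: ✓ CMP  NZCV=1001
1: · MOVEQ
2: ✓ SUBLS  r5←0x3e
3: · ADDEQ
4: ✓ CMP  NZCV=1001
5: · MOVHI
6: ✓ MOVCC  r2←0x7c

VAL = 0x3e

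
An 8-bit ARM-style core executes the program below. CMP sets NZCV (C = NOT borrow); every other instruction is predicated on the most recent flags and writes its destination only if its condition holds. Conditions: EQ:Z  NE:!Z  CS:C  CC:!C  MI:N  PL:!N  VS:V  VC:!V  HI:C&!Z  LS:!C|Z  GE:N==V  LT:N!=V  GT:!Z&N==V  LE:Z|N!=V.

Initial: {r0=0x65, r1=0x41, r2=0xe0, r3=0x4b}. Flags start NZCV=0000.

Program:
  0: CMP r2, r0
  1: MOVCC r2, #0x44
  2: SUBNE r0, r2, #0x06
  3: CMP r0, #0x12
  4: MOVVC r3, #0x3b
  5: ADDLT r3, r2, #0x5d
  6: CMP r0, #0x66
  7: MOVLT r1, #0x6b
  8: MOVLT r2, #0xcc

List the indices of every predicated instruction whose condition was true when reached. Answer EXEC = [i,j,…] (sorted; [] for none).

0: ✓ CMP  NZCV=0011
1: · MOVCC
2: ✓ SUBNE  r0←0xda
3: ✓ CMP  NZCV=1010
4: ✓ MOVVC  r3←0x3b
5: ✓ ADDLT  r3←0x3d
6: ✓ CMP  NZCV=0011
7: ✓ MOVLT  r1←0x6b
8: ✓ MOVLT  r2←0xcc

EXEC = [2,4,5,7,8]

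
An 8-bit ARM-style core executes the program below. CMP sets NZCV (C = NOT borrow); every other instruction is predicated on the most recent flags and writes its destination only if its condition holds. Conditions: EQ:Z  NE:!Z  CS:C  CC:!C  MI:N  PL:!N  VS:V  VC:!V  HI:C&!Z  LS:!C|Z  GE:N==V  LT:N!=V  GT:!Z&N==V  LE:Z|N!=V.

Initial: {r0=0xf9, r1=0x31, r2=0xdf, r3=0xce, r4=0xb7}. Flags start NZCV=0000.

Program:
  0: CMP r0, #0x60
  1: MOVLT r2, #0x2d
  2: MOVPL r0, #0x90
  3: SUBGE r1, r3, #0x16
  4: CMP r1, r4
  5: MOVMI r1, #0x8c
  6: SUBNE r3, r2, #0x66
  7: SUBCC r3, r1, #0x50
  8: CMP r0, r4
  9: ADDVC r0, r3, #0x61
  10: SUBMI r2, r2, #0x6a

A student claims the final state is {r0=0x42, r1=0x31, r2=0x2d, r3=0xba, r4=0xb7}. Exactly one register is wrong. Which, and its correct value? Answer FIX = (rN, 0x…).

FIX = (r3, 0xe1)

[0] flags=1010 → (cmp)
[1] flags=1010 LT?T → r2=0x2d
[2] flags=1010 PL?F → skip
[3] flags=1010 GE?F → skip
[4] flags=0000 → (cmp)
[5] flags=0000 MI?F → skip
[6] flags=0000 NE?T → r3=0xc7
[7] flags=0000 CC?T → r3=0xe1
[8] flags=0010 → (cmp)
[9] flags=0010 VC?T → r0=0x42
[10] flags=0010 MI?F → skip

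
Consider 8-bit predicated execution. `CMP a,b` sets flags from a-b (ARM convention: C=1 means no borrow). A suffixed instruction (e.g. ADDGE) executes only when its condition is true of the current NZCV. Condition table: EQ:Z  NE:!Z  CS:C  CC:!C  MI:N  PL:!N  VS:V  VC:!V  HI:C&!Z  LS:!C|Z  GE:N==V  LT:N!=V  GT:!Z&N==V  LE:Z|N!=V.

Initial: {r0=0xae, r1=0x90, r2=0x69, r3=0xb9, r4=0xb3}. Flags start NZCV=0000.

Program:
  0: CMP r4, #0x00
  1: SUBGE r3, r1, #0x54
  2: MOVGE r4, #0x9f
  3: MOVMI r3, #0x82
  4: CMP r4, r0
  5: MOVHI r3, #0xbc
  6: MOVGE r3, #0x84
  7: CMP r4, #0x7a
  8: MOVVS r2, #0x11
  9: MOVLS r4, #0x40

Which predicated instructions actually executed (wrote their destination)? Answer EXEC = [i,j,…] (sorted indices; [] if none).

[0] flags=1010 → (cmp)
[1] flags=1010 GE?F → skip
[2] flags=1010 GE?F → skip
[3] flags=1010 MI?T → r3=0x82
[4] flags=0010 → (cmp)
[5] flags=0010 HI?T → r3=0xbc
[6] flags=0010 GE?T → r3=0x84
[7] flags=0011 → (cmp)
[8] flags=0011 VS?T → r2=0x11
[9] flags=0011 LS?F → skip

EXEC = [3,5,6,8]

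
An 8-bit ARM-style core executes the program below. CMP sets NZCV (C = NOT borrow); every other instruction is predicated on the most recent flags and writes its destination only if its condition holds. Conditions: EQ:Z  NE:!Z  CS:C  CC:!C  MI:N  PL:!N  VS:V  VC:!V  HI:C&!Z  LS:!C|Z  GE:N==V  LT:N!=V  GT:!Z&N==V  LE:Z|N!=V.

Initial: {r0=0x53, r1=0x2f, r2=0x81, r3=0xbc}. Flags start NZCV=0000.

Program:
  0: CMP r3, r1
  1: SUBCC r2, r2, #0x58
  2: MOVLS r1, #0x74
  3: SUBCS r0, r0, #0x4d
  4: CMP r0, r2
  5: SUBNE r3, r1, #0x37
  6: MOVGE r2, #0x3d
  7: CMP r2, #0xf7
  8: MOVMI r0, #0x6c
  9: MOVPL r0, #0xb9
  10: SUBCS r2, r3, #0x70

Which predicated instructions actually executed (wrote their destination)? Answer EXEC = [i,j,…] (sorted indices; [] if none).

EXEC = [3,5,6,9]

[0] flags=1010 → (cmp)
[1] flags=1010 CC?F → skip
[2] flags=1010 LS?F → skip
[3] flags=1010 CS?T → r0=0x06
[4] flags=1001 → (cmp)
[5] flags=1001 NE?T → r3=0xf8
[6] flags=1001 GE?T → r2=0x3d
[7] flags=0000 → (cmp)
[8] flags=0000 MI?F → skip
[9] flags=0000 PL?T → r0=0xb9
[10] flags=0000 CS?F → skip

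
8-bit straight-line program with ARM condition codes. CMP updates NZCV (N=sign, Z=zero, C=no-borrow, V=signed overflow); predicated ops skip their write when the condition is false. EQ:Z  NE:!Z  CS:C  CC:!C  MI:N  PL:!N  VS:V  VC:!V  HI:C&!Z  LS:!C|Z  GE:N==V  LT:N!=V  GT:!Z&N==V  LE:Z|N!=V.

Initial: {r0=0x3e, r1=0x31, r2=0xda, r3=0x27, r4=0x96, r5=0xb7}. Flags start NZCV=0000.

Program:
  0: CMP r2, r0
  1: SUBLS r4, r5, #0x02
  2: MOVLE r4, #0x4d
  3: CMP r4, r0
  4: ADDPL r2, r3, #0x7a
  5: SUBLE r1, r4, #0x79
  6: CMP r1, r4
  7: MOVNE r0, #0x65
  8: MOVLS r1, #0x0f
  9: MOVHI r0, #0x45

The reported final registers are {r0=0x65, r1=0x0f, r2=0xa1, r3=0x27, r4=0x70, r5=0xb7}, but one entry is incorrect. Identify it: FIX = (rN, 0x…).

FIX = (r4, 0x4d)

[0] flags=1010 → (cmp)
[1] flags=1010 LS?F → skip
[2] flags=1010 LE?T → r4=0x4d
[3] flags=0010 → (cmp)
[4] flags=0010 PL?T → r2=0xa1
[5] flags=0010 LE?F → skip
[6] flags=1000 → (cmp)
[7] flags=1000 NE?T → r0=0x65
[8] flags=1000 LS?T → r1=0x0f
[9] flags=1000 HI?F → skip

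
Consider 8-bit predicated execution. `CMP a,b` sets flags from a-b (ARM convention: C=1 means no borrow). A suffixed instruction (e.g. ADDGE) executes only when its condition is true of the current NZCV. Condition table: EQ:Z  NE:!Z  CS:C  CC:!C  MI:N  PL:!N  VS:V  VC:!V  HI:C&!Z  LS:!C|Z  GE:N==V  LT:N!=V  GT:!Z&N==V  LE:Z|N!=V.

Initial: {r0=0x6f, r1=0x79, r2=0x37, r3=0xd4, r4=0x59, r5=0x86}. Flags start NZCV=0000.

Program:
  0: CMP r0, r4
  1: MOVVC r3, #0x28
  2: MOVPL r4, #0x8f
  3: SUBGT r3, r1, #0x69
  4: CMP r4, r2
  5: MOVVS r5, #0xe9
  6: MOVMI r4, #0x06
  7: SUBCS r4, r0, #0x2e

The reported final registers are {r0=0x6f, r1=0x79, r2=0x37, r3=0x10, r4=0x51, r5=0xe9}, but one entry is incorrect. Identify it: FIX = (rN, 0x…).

FIX = (r4, 0x41)

0: ✓ CMP  NZCV=0010
1: ✓ MOVVC  r3←0x28
2: ✓ MOVPL  r4←0x8f
3: ✓ SUBGT  r3←0x10
4: ✓ CMP  NZCV=0011
5: ✓ MOVVS  r5←0xe9
6: · MOVMI
7: ✓ SUBCS  r4←0x41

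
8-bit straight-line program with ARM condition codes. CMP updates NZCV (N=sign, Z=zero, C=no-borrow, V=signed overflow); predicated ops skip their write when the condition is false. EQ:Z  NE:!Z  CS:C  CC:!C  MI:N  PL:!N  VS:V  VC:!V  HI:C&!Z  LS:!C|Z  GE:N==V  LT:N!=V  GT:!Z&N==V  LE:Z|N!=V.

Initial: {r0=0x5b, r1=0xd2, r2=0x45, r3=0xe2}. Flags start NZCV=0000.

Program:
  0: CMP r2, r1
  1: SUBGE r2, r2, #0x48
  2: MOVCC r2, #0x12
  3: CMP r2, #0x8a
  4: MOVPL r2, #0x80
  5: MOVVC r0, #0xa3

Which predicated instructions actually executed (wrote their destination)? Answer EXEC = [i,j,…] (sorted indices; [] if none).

[0] flags=0000 → (cmp)
[1] flags=0000 GE?T → r2=0xfd
[2] flags=0000 CC?T → r2=0x12
[3] flags=1001 → (cmp)
[4] flags=1001 PL?F → skip
[5] flags=1001 VC?F → skip

EXEC = [1,2]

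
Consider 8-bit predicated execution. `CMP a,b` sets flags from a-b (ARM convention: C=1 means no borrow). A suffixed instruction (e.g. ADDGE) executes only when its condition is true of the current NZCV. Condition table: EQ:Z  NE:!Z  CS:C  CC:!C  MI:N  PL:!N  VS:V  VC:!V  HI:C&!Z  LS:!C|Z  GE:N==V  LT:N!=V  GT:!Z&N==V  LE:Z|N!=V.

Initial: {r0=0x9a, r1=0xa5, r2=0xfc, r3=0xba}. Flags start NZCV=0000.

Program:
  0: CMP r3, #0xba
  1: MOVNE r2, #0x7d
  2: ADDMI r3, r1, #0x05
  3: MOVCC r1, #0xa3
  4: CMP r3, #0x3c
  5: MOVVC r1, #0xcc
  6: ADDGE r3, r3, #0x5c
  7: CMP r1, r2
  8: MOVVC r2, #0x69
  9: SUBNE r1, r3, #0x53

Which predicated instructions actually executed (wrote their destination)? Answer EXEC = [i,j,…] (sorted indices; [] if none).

EXEC = [8,9]

0: ✓ CMP  NZCV=0110
1: · MOVNE
2: · ADDMI
3: · MOVCC
4: ✓ CMP  NZCV=0011
5: · MOVVC
6: · ADDGE
7: ✓ CMP  NZCV=1000
8: ✓ MOVVC  r2←0x69
9: ✓ SUBNE  r1←0x67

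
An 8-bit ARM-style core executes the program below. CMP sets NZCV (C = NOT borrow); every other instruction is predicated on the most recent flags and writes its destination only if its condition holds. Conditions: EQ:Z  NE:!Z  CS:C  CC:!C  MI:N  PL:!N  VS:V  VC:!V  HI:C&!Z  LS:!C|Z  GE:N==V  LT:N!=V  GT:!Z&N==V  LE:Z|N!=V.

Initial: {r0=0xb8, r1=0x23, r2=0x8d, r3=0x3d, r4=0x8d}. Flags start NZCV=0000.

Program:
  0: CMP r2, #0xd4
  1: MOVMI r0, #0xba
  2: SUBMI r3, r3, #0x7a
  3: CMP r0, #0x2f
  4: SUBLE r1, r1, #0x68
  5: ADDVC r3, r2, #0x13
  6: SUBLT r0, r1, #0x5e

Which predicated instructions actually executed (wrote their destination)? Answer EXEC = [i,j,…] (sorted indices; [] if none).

EXEC = [1,2,4,5,6]

0: ✓ CMP  NZCV=1000
1: ✓ MOVMI  r0←0xba
2: ✓ SUBMI  r3←0xc3
3: ✓ CMP  NZCV=1010
4: ✓ SUBLE  r1←0xbb
5: ✓ ADDVC  r3←0xa0
6: ✓ SUBLT  r0←0x5d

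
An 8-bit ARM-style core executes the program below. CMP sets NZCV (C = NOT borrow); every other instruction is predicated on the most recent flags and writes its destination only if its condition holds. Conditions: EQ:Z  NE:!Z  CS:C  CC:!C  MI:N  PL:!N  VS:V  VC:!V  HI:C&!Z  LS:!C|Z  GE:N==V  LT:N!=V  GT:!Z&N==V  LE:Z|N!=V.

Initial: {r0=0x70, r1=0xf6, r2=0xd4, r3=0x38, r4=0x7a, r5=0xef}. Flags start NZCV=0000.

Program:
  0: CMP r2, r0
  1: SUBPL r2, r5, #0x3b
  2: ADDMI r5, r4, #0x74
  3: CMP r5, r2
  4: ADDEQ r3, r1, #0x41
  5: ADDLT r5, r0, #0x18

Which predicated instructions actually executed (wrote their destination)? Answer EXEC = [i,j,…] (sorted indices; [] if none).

0: ✓ CMP  NZCV=0011
1: ✓ SUBPL  r2←0xb4
2: · ADDMI
3: ✓ CMP  NZCV=0010
4: · ADDEQ
5: · ADDLT

EXEC = [1]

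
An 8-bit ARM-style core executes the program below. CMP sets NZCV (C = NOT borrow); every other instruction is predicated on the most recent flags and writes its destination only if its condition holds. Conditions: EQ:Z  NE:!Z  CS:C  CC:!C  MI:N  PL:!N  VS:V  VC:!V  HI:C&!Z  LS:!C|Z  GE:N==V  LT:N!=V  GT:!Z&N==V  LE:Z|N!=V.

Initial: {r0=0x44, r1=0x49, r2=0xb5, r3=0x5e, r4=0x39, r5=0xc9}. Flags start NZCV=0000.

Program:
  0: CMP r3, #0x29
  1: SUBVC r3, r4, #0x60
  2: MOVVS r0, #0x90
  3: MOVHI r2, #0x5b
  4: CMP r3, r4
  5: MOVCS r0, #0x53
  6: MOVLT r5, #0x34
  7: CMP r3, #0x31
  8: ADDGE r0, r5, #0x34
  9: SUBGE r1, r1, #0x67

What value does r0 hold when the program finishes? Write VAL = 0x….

VAL = 0x53

[0] flags=0010 → (cmp)
[1] flags=0010 VC?T → r3=0xd9
[2] flags=0010 VS?F → skip
[3] flags=0010 HI?T → r2=0x5b
[4] flags=1010 → (cmp)
[5] flags=1010 CS?T → r0=0x53
[6] flags=1010 LT?T → r5=0x34
[7] flags=1010 → (cmp)
[8] flags=1010 GE?F → skip
[9] flags=1010 GE?F → skip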